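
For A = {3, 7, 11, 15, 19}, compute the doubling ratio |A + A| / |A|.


|A| = 5.
Compute A + A by enumerating all 25 pairs.
A + A = {6, 10, 14, 18, 22, 26, 30, 34, 38}, so |A + A| = 9.
K = |A + A| / |A| = 9/5 (already in lowest terms) ≈ 1.8000.
Reference: AP of size 5 gives K = 9/5 ≈ 1.8000; a fully generic set of size 5 gives K ≈ 3.0000.

|A| = 5, |A + A| = 9, K = 9/5.


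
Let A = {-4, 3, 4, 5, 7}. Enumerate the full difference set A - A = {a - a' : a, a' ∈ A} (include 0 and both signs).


A - A = {a - a' : a, a' ∈ A}.
Compute a - a' for each ordered pair (a, a'):
a = -4: -4--4=0, -4-3=-7, -4-4=-8, -4-5=-9, -4-7=-11
a = 3: 3--4=7, 3-3=0, 3-4=-1, 3-5=-2, 3-7=-4
a = 4: 4--4=8, 4-3=1, 4-4=0, 4-5=-1, 4-7=-3
a = 5: 5--4=9, 5-3=2, 5-4=1, 5-5=0, 5-7=-2
a = 7: 7--4=11, 7-3=4, 7-4=3, 7-5=2, 7-7=0
Collecting distinct values (and noting 0 appears from a-a):
A - A = {-11, -9, -8, -7, -4, -3, -2, -1, 0, 1, 2, 3, 4, 7, 8, 9, 11}
|A - A| = 17

A - A = {-11, -9, -8, -7, -4, -3, -2, -1, 0, 1, 2, 3, 4, 7, 8, 9, 11}


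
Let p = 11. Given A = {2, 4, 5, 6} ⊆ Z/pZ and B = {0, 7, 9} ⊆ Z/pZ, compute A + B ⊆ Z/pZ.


Work in Z/11Z: reduce every sum a + b modulo 11.
Enumerate all 12 pairs:
a = 2: 2+0=2, 2+7=9, 2+9=0
a = 4: 4+0=4, 4+7=0, 4+9=2
a = 5: 5+0=5, 5+7=1, 5+9=3
a = 6: 6+0=6, 6+7=2, 6+9=4
Distinct residues collected: {0, 1, 2, 3, 4, 5, 6, 9}
|A + B| = 8 (out of 11 total residues).

A + B = {0, 1, 2, 3, 4, 5, 6, 9}


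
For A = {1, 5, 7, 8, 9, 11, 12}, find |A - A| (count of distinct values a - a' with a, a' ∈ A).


A - A = {a - a' : a, a' ∈ A}; |A| = 7.
Bounds: 2|A|-1 ≤ |A - A| ≤ |A|² - |A| + 1, i.e. 13 ≤ |A - A| ≤ 43.
Note: 0 ∈ A - A always (from a - a). The set is symmetric: if d ∈ A - A then -d ∈ A - A.
Enumerate nonzero differences d = a - a' with a > a' (then include -d):
Positive differences: {1, 2, 3, 4, 5, 6, 7, 8, 10, 11}
Full difference set: {0} ∪ (positive diffs) ∪ (negative diffs).
|A - A| = 1 + 2·10 = 21 (matches direct enumeration: 21).

|A - A| = 21


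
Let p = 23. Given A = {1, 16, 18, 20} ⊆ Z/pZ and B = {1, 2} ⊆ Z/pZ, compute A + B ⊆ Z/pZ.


Work in Z/23Z: reduce every sum a + b modulo 23.
Enumerate all 8 pairs:
a = 1: 1+1=2, 1+2=3
a = 16: 16+1=17, 16+2=18
a = 18: 18+1=19, 18+2=20
a = 20: 20+1=21, 20+2=22
Distinct residues collected: {2, 3, 17, 18, 19, 20, 21, 22}
|A + B| = 8 (out of 23 total residues).

A + B = {2, 3, 17, 18, 19, 20, 21, 22}


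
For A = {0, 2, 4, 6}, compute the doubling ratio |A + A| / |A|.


|A| = 4.
Compute A + A by enumerating all 16 pairs.
A + A = {0, 2, 4, 6, 8, 10, 12}, so |A + A| = 7.
K = |A + A| / |A| = 7/4 (already in lowest terms) ≈ 1.7500.
Reference: AP of size 4 gives K = 7/4 ≈ 1.7500; a fully generic set of size 4 gives K ≈ 2.5000.

|A| = 4, |A + A| = 7, K = 7/4.


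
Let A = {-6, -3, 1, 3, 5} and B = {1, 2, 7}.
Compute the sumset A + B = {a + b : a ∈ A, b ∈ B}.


A + B = {a + b : a ∈ A, b ∈ B}.
Enumerate all |A|·|B| = 5·3 = 15 pairs (a, b) and collect distinct sums.
a = -6: -6+1=-5, -6+2=-4, -6+7=1
a = -3: -3+1=-2, -3+2=-1, -3+7=4
a = 1: 1+1=2, 1+2=3, 1+7=8
a = 3: 3+1=4, 3+2=5, 3+7=10
a = 5: 5+1=6, 5+2=7, 5+7=12
Collecting distinct sums: A + B = {-5, -4, -2, -1, 1, 2, 3, 4, 5, 6, 7, 8, 10, 12}
|A + B| = 14

A + B = {-5, -4, -2, -1, 1, 2, 3, 4, 5, 6, 7, 8, 10, 12}


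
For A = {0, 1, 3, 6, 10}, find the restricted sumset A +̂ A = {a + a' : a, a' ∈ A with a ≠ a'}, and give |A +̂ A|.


Restricted sumset: A +̂ A = {a + a' : a ∈ A, a' ∈ A, a ≠ a'}.
Equivalently, take A + A and drop any sum 2a that is achievable ONLY as a + a for a ∈ A (i.e. sums representable only with equal summands).
Enumerate pairs (a, a') with a < a' (symmetric, so each unordered pair gives one sum; this covers all a ≠ a'):
  0 + 1 = 1
  0 + 3 = 3
  0 + 6 = 6
  0 + 10 = 10
  1 + 3 = 4
  1 + 6 = 7
  1 + 10 = 11
  3 + 6 = 9
  3 + 10 = 13
  6 + 10 = 16
Collected distinct sums: {1, 3, 4, 6, 7, 9, 10, 11, 13, 16}
|A +̂ A| = 10
(Reference bound: |A +̂ A| ≥ 2|A| - 3 for |A| ≥ 2, with |A| = 5 giving ≥ 7.)

|A +̂ A| = 10


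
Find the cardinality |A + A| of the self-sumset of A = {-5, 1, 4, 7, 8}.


A + A = {a + a' : a, a' ∈ A}; |A| = 5.
General bounds: 2|A| - 1 ≤ |A + A| ≤ |A|(|A|+1)/2, i.e. 9 ≤ |A + A| ≤ 15.
Lower bound 2|A|-1 is attained iff A is an arithmetic progression.
Enumerate sums a + a' for a ≤ a' (symmetric, so this suffices):
a = -5: -5+-5=-10, -5+1=-4, -5+4=-1, -5+7=2, -5+8=3
a = 1: 1+1=2, 1+4=5, 1+7=8, 1+8=9
a = 4: 4+4=8, 4+7=11, 4+8=12
a = 7: 7+7=14, 7+8=15
a = 8: 8+8=16
Distinct sums: {-10, -4, -1, 2, 3, 5, 8, 9, 11, 12, 14, 15, 16}
|A + A| = 13

|A + A| = 13


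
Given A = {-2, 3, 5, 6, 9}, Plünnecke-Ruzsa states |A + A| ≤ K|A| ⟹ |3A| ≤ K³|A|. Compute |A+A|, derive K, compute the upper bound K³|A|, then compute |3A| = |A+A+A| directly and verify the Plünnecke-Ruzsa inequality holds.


|A| = 5.
Step 1: Compute A + A by enumerating all 25 pairs.
A + A = {-4, 1, 3, 4, 6, 7, 8, 9, 10, 11, 12, 14, 15, 18}, so |A + A| = 14.
Step 2: Doubling constant K = |A + A|/|A| = 14/5 = 14/5 ≈ 2.8000.
Step 3: Plünnecke-Ruzsa gives |3A| ≤ K³·|A| = (2.8000)³ · 5 ≈ 109.7600.
Step 4: Compute 3A = A + A + A directly by enumerating all triples (a,b,c) ∈ A³; |3A| = 25.
Step 5: Check 25 ≤ 109.7600? Yes ✓.

K = 14/5, Plünnecke-Ruzsa bound K³|A| ≈ 109.7600, |3A| = 25, inequality holds.


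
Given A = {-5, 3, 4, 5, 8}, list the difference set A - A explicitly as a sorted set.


A - A = {a - a' : a, a' ∈ A}.
Compute a - a' for each ordered pair (a, a'):
a = -5: -5--5=0, -5-3=-8, -5-4=-9, -5-5=-10, -5-8=-13
a = 3: 3--5=8, 3-3=0, 3-4=-1, 3-5=-2, 3-8=-5
a = 4: 4--5=9, 4-3=1, 4-4=0, 4-5=-1, 4-8=-4
a = 5: 5--5=10, 5-3=2, 5-4=1, 5-5=0, 5-8=-3
a = 8: 8--5=13, 8-3=5, 8-4=4, 8-5=3, 8-8=0
Collecting distinct values (and noting 0 appears from a-a):
A - A = {-13, -10, -9, -8, -5, -4, -3, -2, -1, 0, 1, 2, 3, 4, 5, 8, 9, 10, 13}
|A - A| = 19

A - A = {-13, -10, -9, -8, -5, -4, -3, -2, -1, 0, 1, 2, 3, 4, 5, 8, 9, 10, 13}


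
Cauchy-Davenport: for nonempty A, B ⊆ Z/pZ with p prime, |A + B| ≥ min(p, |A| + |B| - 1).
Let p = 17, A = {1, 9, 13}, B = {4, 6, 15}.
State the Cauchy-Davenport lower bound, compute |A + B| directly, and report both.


Cauchy-Davenport: |A + B| ≥ min(p, |A| + |B| - 1) for A, B nonempty in Z/pZ.
|A| = 3, |B| = 3, p = 17.
CD lower bound = min(17, 3 + 3 - 1) = min(17, 5) = 5.
Compute A + B mod 17 directly:
a = 1: 1+4=5, 1+6=7, 1+15=16
a = 9: 9+4=13, 9+6=15, 9+15=7
a = 13: 13+4=0, 13+6=2, 13+15=11
A + B = {0, 2, 5, 7, 11, 13, 15, 16}, so |A + B| = 8.
Verify: 8 ≥ 5? Yes ✓.

CD lower bound = 5, actual |A + B| = 8.


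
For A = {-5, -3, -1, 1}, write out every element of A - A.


A - A = {a - a' : a, a' ∈ A}.
Compute a - a' for each ordered pair (a, a'):
a = -5: -5--5=0, -5--3=-2, -5--1=-4, -5-1=-6
a = -3: -3--5=2, -3--3=0, -3--1=-2, -3-1=-4
a = -1: -1--5=4, -1--3=2, -1--1=0, -1-1=-2
a = 1: 1--5=6, 1--3=4, 1--1=2, 1-1=0
Collecting distinct values (and noting 0 appears from a-a):
A - A = {-6, -4, -2, 0, 2, 4, 6}
|A - A| = 7

A - A = {-6, -4, -2, 0, 2, 4, 6}


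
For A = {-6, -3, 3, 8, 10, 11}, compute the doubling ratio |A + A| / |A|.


|A| = 6.
Compute A + A by enumerating all 36 pairs.
A + A = {-12, -9, -6, -3, 0, 2, 4, 5, 6, 7, 8, 11, 13, 14, 16, 18, 19, 20, 21, 22}, so |A + A| = 20.
K = |A + A| / |A| = 20/6 = 10/3 ≈ 3.3333.
Reference: AP of size 6 gives K = 11/6 ≈ 1.8333; a fully generic set of size 6 gives K ≈ 3.5000.

|A| = 6, |A + A| = 20, K = 20/6 = 10/3.


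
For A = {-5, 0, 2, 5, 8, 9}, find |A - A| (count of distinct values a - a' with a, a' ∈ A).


A - A = {a - a' : a, a' ∈ A}; |A| = 6.
Bounds: 2|A|-1 ≤ |A - A| ≤ |A|² - |A| + 1, i.e. 11 ≤ |A - A| ≤ 31.
Note: 0 ∈ A - A always (from a - a). The set is symmetric: if d ∈ A - A then -d ∈ A - A.
Enumerate nonzero differences d = a - a' with a > a' (then include -d):
Positive differences: {1, 2, 3, 4, 5, 6, 7, 8, 9, 10, 13, 14}
Full difference set: {0} ∪ (positive diffs) ∪ (negative diffs).
|A - A| = 1 + 2·12 = 25 (matches direct enumeration: 25).

|A - A| = 25


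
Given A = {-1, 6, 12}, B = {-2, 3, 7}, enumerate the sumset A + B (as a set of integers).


A + B = {a + b : a ∈ A, b ∈ B}.
Enumerate all |A|·|B| = 3·3 = 9 pairs (a, b) and collect distinct sums.
a = -1: -1+-2=-3, -1+3=2, -1+7=6
a = 6: 6+-2=4, 6+3=9, 6+7=13
a = 12: 12+-2=10, 12+3=15, 12+7=19
Collecting distinct sums: A + B = {-3, 2, 4, 6, 9, 10, 13, 15, 19}
|A + B| = 9

A + B = {-3, 2, 4, 6, 9, 10, 13, 15, 19}


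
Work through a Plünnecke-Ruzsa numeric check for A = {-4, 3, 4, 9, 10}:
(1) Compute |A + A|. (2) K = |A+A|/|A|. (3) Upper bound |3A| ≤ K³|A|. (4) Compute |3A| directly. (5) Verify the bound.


|A| = 5.
Step 1: Compute A + A by enumerating all 25 pairs.
A + A = {-8, -1, 0, 5, 6, 7, 8, 12, 13, 14, 18, 19, 20}, so |A + A| = 13.
Step 2: Doubling constant K = |A + A|/|A| = 13/5 = 13/5 ≈ 2.6000.
Step 3: Plünnecke-Ruzsa gives |3A| ≤ K³·|A| = (2.6000)³ · 5 ≈ 87.8800.
Step 4: Compute 3A = A + A + A directly by enumerating all triples (a,b,c) ∈ A³; |3A| = 25.
Step 5: Check 25 ≤ 87.8800? Yes ✓.

K = 13/5, Plünnecke-Ruzsa bound K³|A| ≈ 87.8800, |3A| = 25, inequality holds.


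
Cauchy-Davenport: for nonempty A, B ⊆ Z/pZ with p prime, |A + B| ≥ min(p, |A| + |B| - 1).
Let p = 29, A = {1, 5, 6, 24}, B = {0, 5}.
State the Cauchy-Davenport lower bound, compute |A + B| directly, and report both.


Cauchy-Davenport: |A + B| ≥ min(p, |A| + |B| - 1) for A, B nonempty in Z/pZ.
|A| = 4, |B| = 2, p = 29.
CD lower bound = min(29, 4 + 2 - 1) = min(29, 5) = 5.
Compute A + B mod 29 directly:
a = 1: 1+0=1, 1+5=6
a = 5: 5+0=5, 5+5=10
a = 6: 6+0=6, 6+5=11
a = 24: 24+0=24, 24+5=0
A + B = {0, 1, 5, 6, 10, 11, 24}, so |A + B| = 7.
Verify: 7 ≥ 5? Yes ✓.

CD lower bound = 5, actual |A + B| = 7.


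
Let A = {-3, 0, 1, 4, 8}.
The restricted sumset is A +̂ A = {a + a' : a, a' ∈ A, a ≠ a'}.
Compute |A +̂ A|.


Restricted sumset: A +̂ A = {a + a' : a ∈ A, a' ∈ A, a ≠ a'}.
Equivalently, take A + A and drop any sum 2a that is achievable ONLY as a + a for a ∈ A (i.e. sums representable only with equal summands).
Enumerate pairs (a, a') with a < a' (symmetric, so each unordered pair gives one sum; this covers all a ≠ a'):
  -3 + 0 = -3
  -3 + 1 = -2
  -3 + 4 = 1
  -3 + 8 = 5
  0 + 1 = 1
  0 + 4 = 4
  0 + 8 = 8
  1 + 4 = 5
  1 + 8 = 9
  4 + 8 = 12
Collected distinct sums: {-3, -2, 1, 4, 5, 8, 9, 12}
|A +̂ A| = 8
(Reference bound: |A +̂ A| ≥ 2|A| - 3 for |A| ≥ 2, with |A| = 5 giving ≥ 7.)

|A +̂ A| = 8


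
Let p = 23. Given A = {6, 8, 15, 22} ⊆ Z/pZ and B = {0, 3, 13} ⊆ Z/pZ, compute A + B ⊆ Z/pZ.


Work in Z/23Z: reduce every sum a + b modulo 23.
Enumerate all 12 pairs:
a = 6: 6+0=6, 6+3=9, 6+13=19
a = 8: 8+0=8, 8+3=11, 8+13=21
a = 15: 15+0=15, 15+3=18, 15+13=5
a = 22: 22+0=22, 22+3=2, 22+13=12
Distinct residues collected: {2, 5, 6, 8, 9, 11, 12, 15, 18, 19, 21, 22}
|A + B| = 12 (out of 23 total residues).

A + B = {2, 5, 6, 8, 9, 11, 12, 15, 18, 19, 21, 22}


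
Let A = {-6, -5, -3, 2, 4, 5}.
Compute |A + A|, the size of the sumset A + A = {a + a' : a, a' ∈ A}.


A + A = {a + a' : a, a' ∈ A}; |A| = 6.
General bounds: 2|A| - 1 ≤ |A + A| ≤ |A|(|A|+1)/2, i.e. 11 ≤ |A + A| ≤ 21.
Lower bound 2|A|-1 is attained iff A is an arithmetic progression.
Enumerate sums a + a' for a ≤ a' (symmetric, so this suffices):
a = -6: -6+-6=-12, -6+-5=-11, -6+-3=-9, -6+2=-4, -6+4=-2, -6+5=-1
a = -5: -5+-5=-10, -5+-3=-8, -5+2=-3, -5+4=-1, -5+5=0
a = -3: -3+-3=-6, -3+2=-1, -3+4=1, -3+5=2
a = 2: 2+2=4, 2+4=6, 2+5=7
a = 4: 4+4=8, 4+5=9
a = 5: 5+5=10
Distinct sums: {-12, -11, -10, -9, -8, -6, -4, -3, -2, -1, 0, 1, 2, 4, 6, 7, 8, 9, 10}
|A + A| = 19

|A + A| = 19


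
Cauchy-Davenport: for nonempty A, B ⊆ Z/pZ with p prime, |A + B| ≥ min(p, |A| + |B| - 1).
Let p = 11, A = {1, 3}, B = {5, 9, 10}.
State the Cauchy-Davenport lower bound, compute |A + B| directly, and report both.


Cauchy-Davenport: |A + B| ≥ min(p, |A| + |B| - 1) for A, B nonempty in Z/pZ.
|A| = 2, |B| = 3, p = 11.
CD lower bound = min(11, 2 + 3 - 1) = min(11, 4) = 4.
Compute A + B mod 11 directly:
a = 1: 1+5=6, 1+9=10, 1+10=0
a = 3: 3+5=8, 3+9=1, 3+10=2
A + B = {0, 1, 2, 6, 8, 10}, so |A + B| = 6.
Verify: 6 ≥ 4? Yes ✓.

CD lower bound = 4, actual |A + B| = 6.


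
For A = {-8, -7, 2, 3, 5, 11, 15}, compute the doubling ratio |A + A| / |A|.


|A| = 7.
Compute A + A by enumerating all 49 pairs.
A + A = {-16, -15, -14, -6, -5, -4, -3, -2, 3, 4, 5, 6, 7, 8, 10, 13, 14, 16, 17, 18, 20, 22, 26, 30}, so |A + A| = 24.
K = |A + A| / |A| = 24/7 (already in lowest terms) ≈ 3.4286.
Reference: AP of size 7 gives K = 13/7 ≈ 1.8571; a fully generic set of size 7 gives K ≈ 4.0000.

|A| = 7, |A + A| = 24, K = 24/7.


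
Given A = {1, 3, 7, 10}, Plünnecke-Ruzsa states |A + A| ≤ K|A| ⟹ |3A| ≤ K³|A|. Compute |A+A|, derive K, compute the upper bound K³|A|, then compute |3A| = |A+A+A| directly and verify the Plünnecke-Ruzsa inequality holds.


|A| = 4.
Step 1: Compute A + A by enumerating all 16 pairs.
A + A = {2, 4, 6, 8, 10, 11, 13, 14, 17, 20}, so |A + A| = 10.
Step 2: Doubling constant K = |A + A|/|A| = 10/4 = 10/4 ≈ 2.5000.
Step 3: Plünnecke-Ruzsa gives |3A| ≤ K³·|A| = (2.5000)³ · 4 ≈ 62.5000.
Step 4: Compute 3A = A + A + A directly by enumerating all triples (a,b,c) ∈ A³; |3A| = 18.
Step 5: Check 18 ≤ 62.5000? Yes ✓.

K = 10/4, Plünnecke-Ruzsa bound K³|A| ≈ 62.5000, |3A| = 18, inequality holds.


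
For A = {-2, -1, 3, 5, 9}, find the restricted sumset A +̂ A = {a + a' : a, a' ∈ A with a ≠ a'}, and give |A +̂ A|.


Restricted sumset: A +̂ A = {a + a' : a ∈ A, a' ∈ A, a ≠ a'}.
Equivalently, take A + A and drop any sum 2a that is achievable ONLY as a + a for a ∈ A (i.e. sums representable only with equal summands).
Enumerate pairs (a, a') with a < a' (symmetric, so each unordered pair gives one sum; this covers all a ≠ a'):
  -2 + -1 = -3
  -2 + 3 = 1
  -2 + 5 = 3
  -2 + 9 = 7
  -1 + 3 = 2
  -1 + 5 = 4
  -1 + 9 = 8
  3 + 5 = 8
  3 + 9 = 12
  5 + 9 = 14
Collected distinct sums: {-3, 1, 2, 3, 4, 7, 8, 12, 14}
|A +̂ A| = 9
(Reference bound: |A +̂ A| ≥ 2|A| - 3 for |A| ≥ 2, with |A| = 5 giving ≥ 7.)

|A +̂ A| = 9


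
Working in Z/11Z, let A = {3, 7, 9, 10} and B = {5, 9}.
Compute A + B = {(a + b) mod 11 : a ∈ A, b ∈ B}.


Work in Z/11Z: reduce every sum a + b modulo 11.
Enumerate all 8 pairs:
a = 3: 3+5=8, 3+9=1
a = 7: 7+5=1, 7+9=5
a = 9: 9+5=3, 9+9=7
a = 10: 10+5=4, 10+9=8
Distinct residues collected: {1, 3, 4, 5, 7, 8}
|A + B| = 6 (out of 11 total residues).

A + B = {1, 3, 4, 5, 7, 8}


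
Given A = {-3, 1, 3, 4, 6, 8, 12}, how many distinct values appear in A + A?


A + A = {a + a' : a, a' ∈ A}; |A| = 7.
General bounds: 2|A| - 1 ≤ |A + A| ≤ |A|(|A|+1)/2, i.e. 13 ≤ |A + A| ≤ 28.
Lower bound 2|A|-1 is attained iff A is an arithmetic progression.
Enumerate sums a + a' for a ≤ a' (symmetric, so this suffices):
a = -3: -3+-3=-6, -3+1=-2, -3+3=0, -3+4=1, -3+6=3, -3+8=5, -3+12=9
a = 1: 1+1=2, 1+3=4, 1+4=5, 1+6=7, 1+8=9, 1+12=13
a = 3: 3+3=6, 3+4=7, 3+6=9, 3+8=11, 3+12=15
a = 4: 4+4=8, 4+6=10, 4+8=12, 4+12=16
a = 6: 6+6=12, 6+8=14, 6+12=18
a = 8: 8+8=16, 8+12=20
a = 12: 12+12=24
Distinct sums: {-6, -2, 0, 1, 2, 3, 4, 5, 6, 7, 8, 9, 10, 11, 12, 13, 14, 15, 16, 18, 20, 24}
|A + A| = 22

|A + A| = 22


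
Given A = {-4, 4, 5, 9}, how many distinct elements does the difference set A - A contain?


A - A = {a - a' : a, a' ∈ A}; |A| = 4.
Bounds: 2|A|-1 ≤ |A - A| ≤ |A|² - |A| + 1, i.e. 7 ≤ |A - A| ≤ 13.
Note: 0 ∈ A - A always (from a - a). The set is symmetric: if d ∈ A - A then -d ∈ A - A.
Enumerate nonzero differences d = a - a' with a > a' (then include -d):
Positive differences: {1, 4, 5, 8, 9, 13}
Full difference set: {0} ∪ (positive diffs) ∪ (negative diffs).
|A - A| = 1 + 2·6 = 13 (matches direct enumeration: 13).

|A - A| = 13


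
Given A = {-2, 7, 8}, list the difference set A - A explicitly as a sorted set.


A - A = {a - a' : a, a' ∈ A}.
Compute a - a' for each ordered pair (a, a'):
a = -2: -2--2=0, -2-7=-9, -2-8=-10
a = 7: 7--2=9, 7-7=0, 7-8=-1
a = 8: 8--2=10, 8-7=1, 8-8=0
Collecting distinct values (and noting 0 appears from a-a):
A - A = {-10, -9, -1, 0, 1, 9, 10}
|A - A| = 7

A - A = {-10, -9, -1, 0, 1, 9, 10}


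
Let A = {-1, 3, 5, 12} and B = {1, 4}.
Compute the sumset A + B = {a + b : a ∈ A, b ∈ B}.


A + B = {a + b : a ∈ A, b ∈ B}.
Enumerate all |A|·|B| = 4·2 = 8 pairs (a, b) and collect distinct sums.
a = -1: -1+1=0, -1+4=3
a = 3: 3+1=4, 3+4=7
a = 5: 5+1=6, 5+4=9
a = 12: 12+1=13, 12+4=16
Collecting distinct sums: A + B = {0, 3, 4, 6, 7, 9, 13, 16}
|A + B| = 8

A + B = {0, 3, 4, 6, 7, 9, 13, 16}


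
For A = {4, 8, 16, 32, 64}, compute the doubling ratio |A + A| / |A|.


|A| = 5.
Compute A + A by enumerating all 25 pairs.
A + A = {8, 12, 16, 20, 24, 32, 36, 40, 48, 64, 68, 72, 80, 96, 128}, so |A + A| = 15.
K = |A + A| / |A| = 15/5 = 3/1 ≈ 3.0000.
Reference: AP of size 5 gives K = 9/5 ≈ 1.8000; a fully generic set of size 5 gives K ≈ 3.0000.

|A| = 5, |A + A| = 15, K = 15/5 = 3/1.


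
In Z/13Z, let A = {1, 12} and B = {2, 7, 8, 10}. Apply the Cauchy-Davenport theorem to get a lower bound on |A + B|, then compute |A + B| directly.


Cauchy-Davenport: |A + B| ≥ min(p, |A| + |B| - 1) for A, B nonempty in Z/pZ.
|A| = 2, |B| = 4, p = 13.
CD lower bound = min(13, 2 + 4 - 1) = min(13, 5) = 5.
Compute A + B mod 13 directly:
a = 1: 1+2=3, 1+7=8, 1+8=9, 1+10=11
a = 12: 12+2=1, 12+7=6, 12+8=7, 12+10=9
A + B = {1, 3, 6, 7, 8, 9, 11}, so |A + B| = 7.
Verify: 7 ≥ 5? Yes ✓.

CD lower bound = 5, actual |A + B| = 7.


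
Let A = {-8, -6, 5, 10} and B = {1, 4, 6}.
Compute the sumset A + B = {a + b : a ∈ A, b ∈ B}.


A + B = {a + b : a ∈ A, b ∈ B}.
Enumerate all |A|·|B| = 4·3 = 12 pairs (a, b) and collect distinct sums.
a = -8: -8+1=-7, -8+4=-4, -8+6=-2
a = -6: -6+1=-5, -6+4=-2, -6+6=0
a = 5: 5+1=6, 5+4=9, 5+6=11
a = 10: 10+1=11, 10+4=14, 10+6=16
Collecting distinct sums: A + B = {-7, -5, -4, -2, 0, 6, 9, 11, 14, 16}
|A + B| = 10

A + B = {-7, -5, -4, -2, 0, 6, 9, 11, 14, 16}


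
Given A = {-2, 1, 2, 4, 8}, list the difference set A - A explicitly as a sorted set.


A - A = {a - a' : a, a' ∈ A}.
Compute a - a' for each ordered pair (a, a'):
a = -2: -2--2=0, -2-1=-3, -2-2=-4, -2-4=-6, -2-8=-10
a = 1: 1--2=3, 1-1=0, 1-2=-1, 1-4=-3, 1-8=-7
a = 2: 2--2=4, 2-1=1, 2-2=0, 2-4=-2, 2-8=-6
a = 4: 4--2=6, 4-1=3, 4-2=2, 4-4=0, 4-8=-4
a = 8: 8--2=10, 8-1=7, 8-2=6, 8-4=4, 8-8=0
Collecting distinct values (and noting 0 appears from a-a):
A - A = {-10, -7, -6, -4, -3, -2, -1, 0, 1, 2, 3, 4, 6, 7, 10}
|A - A| = 15

A - A = {-10, -7, -6, -4, -3, -2, -1, 0, 1, 2, 3, 4, 6, 7, 10}


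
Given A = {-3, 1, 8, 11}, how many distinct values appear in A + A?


A + A = {a + a' : a, a' ∈ A}; |A| = 4.
General bounds: 2|A| - 1 ≤ |A + A| ≤ |A|(|A|+1)/2, i.e. 7 ≤ |A + A| ≤ 10.
Lower bound 2|A|-1 is attained iff A is an arithmetic progression.
Enumerate sums a + a' for a ≤ a' (symmetric, so this suffices):
a = -3: -3+-3=-6, -3+1=-2, -3+8=5, -3+11=8
a = 1: 1+1=2, 1+8=9, 1+11=12
a = 8: 8+8=16, 8+11=19
a = 11: 11+11=22
Distinct sums: {-6, -2, 2, 5, 8, 9, 12, 16, 19, 22}
|A + A| = 10

|A + A| = 10


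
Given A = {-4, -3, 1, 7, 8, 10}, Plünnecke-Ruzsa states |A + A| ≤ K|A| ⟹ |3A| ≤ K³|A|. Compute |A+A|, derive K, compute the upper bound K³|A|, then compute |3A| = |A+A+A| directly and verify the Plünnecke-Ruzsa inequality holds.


|A| = 6.
Step 1: Compute A + A by enumerating all 36 pairs.
A + A = {-8, -7, -6, -3, -2, 2, 3, 4, 5, 6, 7, 8, 9, 11, 14, 15, 16, 17, 18, 20}, so |A + A| = 20.
Step 2: Doubling constant K = |A + A|/|A| = 20/6 = 20/6 ≈ 3.3333.
Step 3: Plünnecke-Ruzsa gives |3A| ≤ K³·|A| = (3.3333)³ · 6 ≈ 222.2222.
Step 4: Compute 3A = A + A + A directly by enumerating all triples (a,b,c) ∈ A³; |3A| = 38.
Step 5: Check 38 ≤ 222.2222? Yes ✓.

K = 20/6, Plünnecke-Ruzsa bound K³|A| ≈ 222.2222, |3A| = 38, inequality holds.


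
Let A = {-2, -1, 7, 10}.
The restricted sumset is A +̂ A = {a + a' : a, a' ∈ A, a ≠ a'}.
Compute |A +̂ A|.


Restricted sumset: A +̂ A = {a + a' : a ∈ A, a' ∈ A, a ≠ a'}.
Equivalently, take A + A and drop any sum 2a that is achievable ONLY as a + a for a ∈ A (i.e. sums representable only with equal summands).
Enumerate pairs (a, a') with a < a' (symmetric, so each unordered pair gives one sum; this covers all a ≠ a'):
  -2 + -1 = -3
  -2 + 7 = 5
  -2 + 10 = 8
  -1 + 7 = 6
  -1 + 10 = 9
  7 + 10 = 17
Collected distinct sums: {-3, 5, 6, 8, 9, 17}
|A +̂ A| = 6
(Reference bound: |A +̂ A| ≥ 2|A| - 3 for |A| ≥ 2, with |A| = 4 giving ≥ 5.)

|A +̂ A| = 6


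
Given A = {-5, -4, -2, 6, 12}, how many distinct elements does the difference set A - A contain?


A - A = {a - a' : a, a' ∈ A}; |A| = 5.
Bounds: 2|A|-1 ≤ |A - A| ≤ |A|² - |A| + 1, i.e. 9 ≤ |A - A| ≤ 21.
Note: 0 ∈ A - A always (from a - a). The set is symmetric: if d ∈ A - A then -d ∈ A - A.
Enumerate nonzero differences d = a - a' with a > a' (then include -d):
Positive differences: {1, 2, 3, 6, 8, 10, 11, 14, 16, 17}
Full difference set: {0} ∪ (positive diffs) ∪ (negative diffs).
|A - A| = 1 + 2·10 = 21 (matches direct enumeration: 21).

|A - A| = 21


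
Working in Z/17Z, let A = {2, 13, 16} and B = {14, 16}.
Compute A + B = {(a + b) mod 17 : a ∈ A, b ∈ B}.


Work in Z/17Z: reduce every sum a + b modulo 17.
Enumerate all 6 pairs:
a = 2: 2+14=16, 2+16=1
a = 13: 13+14=10, 13+16=12
a = 16: 16+14=13, 16+16=15
Distinct residues collected: {1, 10, 12, 13, 15, 16}
|A + B| = 6 (out of 17 total residues).

A + B = {1, 10, 12, 13, 15, 16}


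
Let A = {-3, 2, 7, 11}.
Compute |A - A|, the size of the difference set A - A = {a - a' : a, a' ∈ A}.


A - A = {a - a' : a, a' ∈ A}; |A| = 4.
Bounds: 2|A|-1 ≤ |A - A| ≤ |A|² - |A| + 1, i.e. 7 ≤ |A - A| ≤ 13.
Note: 0 ∈ A - A always (from a - a). The set is symmetric: if d ∈ A - A then -d ∈ A - A.
Enumerate nonzero differences d = a - a' with a > a' (then include -d):
Positive differences: {4, 5, 9, 10, 14}
Full difference set: {0} ∪ (positive diffs) ∪ (negative diffs).
|A - A| = 1 + 2·5 = 11 (matches direct enumeration: 11).

|A - A| = 11


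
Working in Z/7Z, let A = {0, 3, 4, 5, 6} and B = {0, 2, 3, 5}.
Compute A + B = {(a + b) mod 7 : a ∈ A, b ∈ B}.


Work in Z/7Z: reduce every sum a + b modulo 7.
Enumerate all 20 pairs:
a = 0: 0+0=0, 0+2=2, 0+3=3, 0+5=5
a = 3: 3+0=3, 3+2=5, 3+3=6, 3+5=1
a = 4: 4+0=4, 4+2=6, 4+3=0, 4+5=2
a = 5: 5+0=5, 5+2=0, 5+3=1, 5+5=3
a = 6: 6+0=6, 6+2=1, 6+3=2, 6+5=4
Distinct residues collected: {0, 1, 2, 3, 4, 5, 6}
|A + B| = 7 (out of 7 total residues).

A + B = {0, 1, 2, 3, 4, 5, 6}


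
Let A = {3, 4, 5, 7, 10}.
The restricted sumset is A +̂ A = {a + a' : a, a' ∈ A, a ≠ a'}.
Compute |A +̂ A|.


Restricted sumset: A +̂ A = {a + a' : a ∈ A, a' ∈ A, a ≠ a'}.
Equivalently, take A + A and drop any sum 2a that is achievable ONLY as a + a for a ∈ A (i.e. sums representable only with equal summands).
Enumerate pairs (a, a') with a < a' (symmetric, so each unordered pair gives one sum; this covers all a ≠ a'):
  3 + 4 = 7
  3 + 5 = 8
  3 + 7 = 10
  3 + 10 = 13
  4 + 5 = 9
  4 + 7 = 11
  4 + 10 = 14
  5 + 7 = 12
  5 + 10 = 15
  7 + 10 = 17
Collected distinct sums: {7, 8, 9, 10, 11, 12, 13, 14, 15, 17}
|A +̂ A| = 10
(Reference bound: |A +̂ A| ≥ 2|A| - 3 for |A| ≥ 2, with |A| = 5 giving ≥ 7.)

|A +̂ A| = 10


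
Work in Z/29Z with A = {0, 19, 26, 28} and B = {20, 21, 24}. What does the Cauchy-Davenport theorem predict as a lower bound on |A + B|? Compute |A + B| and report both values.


Cauchy-Davenport: |A + B| ≥ min(p, |A| + |B| - 1) for A, B nonempty in Z/pZ.
|A| = 4, |B| = 3, p = 29.
CD lower bound = min(29, 4 + 3 - 1) = min(29, 6) = 6.
Compute A + B mod 29 directly:
a = 0: 0+20=20, 0+21=21, 0+24=24
a = 19: 19+20=10, 19+21=11, 19+24=14
a = 26: 26+20=17, 26+21=18, 26+24=21
a = 28: 28+20=19, 28+21=20, 28+24=23
A + B = {10, 11, 14, 17, 18, 19, 20, 21, 23, 24}, so |A + B| = 10.
Verify: 10 ≥ 6? Yes ✓.

CD lower bound = 6, actual |A + B| = 10.


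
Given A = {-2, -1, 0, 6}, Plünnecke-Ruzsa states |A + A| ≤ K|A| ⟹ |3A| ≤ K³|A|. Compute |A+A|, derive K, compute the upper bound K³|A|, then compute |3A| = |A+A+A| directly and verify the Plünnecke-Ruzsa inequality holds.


|A| = 4.
Step 1: Compute A + A by enumerating all 16 pairs.
A + A = {-4, -3, -2, -1, 0, 4, 5, 6, 12}, so |A + A| = 9.
Step 2: Doubling constant K = |A + A|/|A| = 9/4 = 9/4 ≈ 2.2500.
Step 3: Plünnecke-Ruzsa gives |3A| ≤ K³·|A| = (2.2500)³ · 4 ≈ 45.5625.
Step 4: Compute 3A = A + A + A directly by enumerating all triples (a,b,c) ∈ A³; |3A| = 16.
Step 5: Check 16 ≤ 45.5625? Yes ✓.

K = 9/4, Plünnecke-Ruzsa bound K³|A| ≈ 45.5625, |3A| = 16, inequality holds.


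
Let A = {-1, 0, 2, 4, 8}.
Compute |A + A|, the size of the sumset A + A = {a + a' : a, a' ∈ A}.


A + A = {a + a' : a, a' ∈ A}; |A| = 5.
General bounds: 2|A| - 1 ≤ |A + A| ≤ |A|(|A|+1)/2, i.e. 9 ≤ |A + A| ≤ 15.
Lower bound 2|A|-1 is attained iff A is an arithmetic progression.
Enumerate sums a + a' for a ≤ a' (symmetric, so this suffices):
a = -1: -1+-1=-2, -1+0=-1, -1+2=1, -1+4=3, -1+8=7
a = 0: 0+0=0, 0+2=2, 0+4=4, 0+8=8
a = 2: 2+2=4, 2+4=6, 2+8=10
a = 4: 4+4=8, 4+8=12
a = 8: 8+8=16
Distinct sums: {-2, -1, 0, 1, 2, 3, 4, 6, 7, 8, 10, 12, 16}
|A + A| = 13

|A + A| = 13


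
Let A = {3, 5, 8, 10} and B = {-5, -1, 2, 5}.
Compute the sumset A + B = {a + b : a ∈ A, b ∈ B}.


A + B = {a + b : a ∈ A, b ∈ B}.
Enumerate all |A|·|B| = 4·4 = 16 pairs (a, b) and collect distinct sums.
a = 3: 3+-5=-2, 3+-1=2, 3+2=5, 3+5=8
a = 5: 5+-5=0, 5+-1=4, 5+2=7, 5+5=10
a = 8: 8+-5=3, 8+-1=7, 8+2=10, 8+5=13
a = 10: 10+-5=5, 10+-1=9, 10+2=12, 10+5=15
Collecting distinct sums: A + B = {-2, 0, 2, 3, 4, 5, 7, 8, 9, 10, 12, 13, 15}
|A + B| = 13

A + B = {-2, 0, 2, 3, 4, 5, 7, 8, 9, 10, 12, 13, 15}


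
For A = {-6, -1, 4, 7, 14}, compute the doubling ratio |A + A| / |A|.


|A| = 5.
Compute A + A by enumerating all 25 pairs.
A + A = {-12, -7, -2, 1, 3, 6, 8, 11, 13, 14, 18, 21, 28}, so |A + A| = 13.
K = |A + A| / |A| = 13/5 (already in lowest terms) ≈ 2.6000.
Reference: AP of size 5 gives K = 9/5 ≈ 1.8000; a fully generic set of size 5 gives K ≈ 3.0000.

|A| = 5, |A + A| = 13, K = 13/5.


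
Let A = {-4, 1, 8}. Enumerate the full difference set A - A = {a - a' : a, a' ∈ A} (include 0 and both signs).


A - A = {a - a' : a, a' ∈ A}.
Compute a - a' for each ordered pair (a, a'):
a = -4: -4--4=0, -4-1=-5, -4-8=-12
a = 1: 1--4=5, 1-1=0, 1-8=-7
a = 8: 8--4=12, 8-1=7, 8-8=0
Collecting distinct values (and noting 0 appears from a-a):
A - A = {-12, -7, -5, 0, 5, 7, 12}
|A - A| = 7

A - A = {-12, -7, -5, 0, 5, 7, 12}


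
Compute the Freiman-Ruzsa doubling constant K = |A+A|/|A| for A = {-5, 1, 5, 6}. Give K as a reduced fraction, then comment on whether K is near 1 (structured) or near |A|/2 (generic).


|A| = 4.
Compute A + A by enumerating all 16 pairs.
A + A = {-10, -4, 0, 1, 2, 6, 7, 10, 11, 12}, so |A + A| = 10.
K = |A + A| / |A| = 10/4 = 5/2 ≈ 2.5000.
Reference: AP of size 4 gives K = 7/4 ≈ 1.7500; a fully generic set of size 4 gives K ≈ 2.5000.

|A| = 4, |A + A| = 10, K = 10/4 = 5/2.


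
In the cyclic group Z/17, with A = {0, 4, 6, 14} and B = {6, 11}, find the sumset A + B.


Work in Z/17Z: reduce every sum a + b modulo 17.
Enumerate all 8 pairs:
a = 0: 0+6=6, 0+11=11
a = 4: 4+6=10, 4+11=15
a = 6: 6+6=12, 6+11=0
a = 14: 14+6=3, 14+11=8
Distinct residues collected: {0, 3, 6, 8, 10, 11, 12, 15}
|A + B| = 8 (out of 17 total residues).

A + B = {0, 3, 6, 8, 10, 11, 12, 15}


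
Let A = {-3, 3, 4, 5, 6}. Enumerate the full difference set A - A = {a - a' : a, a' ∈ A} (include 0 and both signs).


A - A = {a - a' : a, a' ∈ A}.
Compute a - a' for each ordered pair (a, a'):
a = -3: -3--3=0, -3-3=-6, -3-4=-7, -3-5=-8, -3-6=-9
a = 3: 3--3=6, 3-3=0, 3-4=-1, 3-5=-2, 3-6=-3
a = 4: 4--3=7, 4-3=1, 4-4=0, 4-5=-1, 4-6=-2
a = 5: 5--3=8, 5-3=2, 5-4=1, 5-5=0, 5-6=-1
a = 6: 6--3=9, 6-3=3, 6-4=2, 6-5=1, 6-6=0
Collecting distinct values (and noting 0 appears from a-a):
A - A = {-9, -8, -7, -6, -3, -2, -1, 0, 1, 2, 3, 6, 7, 8, 9}
|A - A| = 15

A - A = {-9, -8, -7, -6, -3, -2, -1, 0, 1, 2, 3, 6, 7, 8, 9}


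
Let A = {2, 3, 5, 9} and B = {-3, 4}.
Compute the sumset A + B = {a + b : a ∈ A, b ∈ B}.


A + B = {a + b : a ∈ A, b ∈ B}.
Enumerate all |A|·|B| = 4·2 = 8 pairs (a, b) and collect distinct sums.
a = 2: 2+-3=-1, 2+4=6
a = 3: 3+-3=0, 3+4=7
a = 5: 5+-3=2, 5+4=9
a = 9: 9+-3=6, 9+4=13
Collecting distinct sums: A + B = {-1, 0, 2, 6, 7, 9, 13}
|A + B| = 7

A + B = {-1, 0, 2, 6, 7, 9, 13}


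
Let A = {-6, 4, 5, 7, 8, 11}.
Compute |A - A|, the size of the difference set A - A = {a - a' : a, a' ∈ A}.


A - A = {a - a' : a, a' ∈ A}; |A| = 6.
Bounds: 2|A|-1 ≤ |A - A| ≤ |A|² - |A| + 1, i.e. 11 ≤ |A - A| ≤ 31.
Note: 0 ∈ A - A always (from a - a). The set is symmetric: if d ∈ A - A then -d ∈ A - A.
Enumerate nonzero differences d = a - a' with a > a' (then include -d):
Positive differences: {1, 2, 3, 4, 6, 7, 10, 11, 13, 14, 17}
Full difference set: {0} ∪ (positive diffs) ∪ (negative diffs).
|A - A| = 1 + 2·11 = 23 (matches direct enumeration: 23).

|A - A| = 23


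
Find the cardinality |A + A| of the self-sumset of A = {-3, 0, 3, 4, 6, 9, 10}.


A + A = {a + a' : a, a' ∈ A}; |A| = 7.
General bounds: 2|A| - 1 ≤ |A + A| ≤ |A|(|A|+1)/2, i.e. 13 ≤ |A + A| ≤ 28.
Lower bound 2|A|-1 is attained iff A is an arithmetic progression.
Enumerate sums a + a' for a ≤ a' (symmetric, so this suffices):
a = -3: -3+-3=-6, -3+0=-3, -3+3=0, -3+4=1, -3+6=3, -3+9=6, -3+10=7
a = 0: 0+0=0, 0+3=3, 0+4=4, 0+6=6, 0+9=9, 0+10=10
a = 3: 3+3=6, 3+4=7, 3+6=9, 3+9=12, 3+10=13
a = 4: 4+4=8, 4+6=10, 4+9=13, 4+10=14
a = 6: 6+6=12, 6+9=15, 6+10=16
a = 9: 9+9=18, 9+10=19
a = 10: 10+10=20
Distinct sums: {-6, -3, 0, 1, 3, 4, 6, 7, 8, 9, 10, 12, 13, 14, 15, 16, 18, 19, 20}
|A + A| = 19

|A + A| = 19


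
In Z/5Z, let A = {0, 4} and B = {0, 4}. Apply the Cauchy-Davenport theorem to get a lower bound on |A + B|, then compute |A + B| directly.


Cauchy-Davenport: |A + B| ≥ min(p, |A| + |B| - 1) for A, B nonempty in Z/pZ.
|A| = 2, |B| = 2, p = 5.
CD lower bound = min(5, 2 + 2 - 1) = min(5, 3) = 3.
Compute A + B mod 5 directly:
a = 0: 0+0=0, 0+4=4
a = 4: 4+0=4, 4+4=3
A + B = {0, 3, 4}, so |A + B| = 3.
Verify: 3 ≥ 3? Yes ✓.

CD lower bound = 3, actual |A + B| = 3.


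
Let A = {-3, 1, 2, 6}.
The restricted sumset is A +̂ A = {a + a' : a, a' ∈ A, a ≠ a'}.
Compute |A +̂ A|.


Restricted sumset: A +̂ A = {a + a' : a ∈ A, a' ∈ A, a ≠ a'}.
Equivalently, take A + A and drop any sum 2a that is achievable ONLY as a + a for a ∈ A (i.e. sums representable only with equal summands).
Enumerate pairs (a, a') with a < a' (symmetric, so each unordered pair gives one sum; this covers all a ≠ a'):
  -3 + 1 = -2
  -3 + 2 = -1
  -3 + 6 = 3
  1 + 2 = 3
  1 + 6 = 7
  2 + 6 = 8
Collected distinct sums: {-2, -1, 3, 7, 8}
|A +̂ A| = 5
(Reference bound: |A +̂ A| ≥ 2|A| - 3 for |A| ≥ 2, with |A| = 4 giving ≥ 5.)

|A +̂ A| = 5


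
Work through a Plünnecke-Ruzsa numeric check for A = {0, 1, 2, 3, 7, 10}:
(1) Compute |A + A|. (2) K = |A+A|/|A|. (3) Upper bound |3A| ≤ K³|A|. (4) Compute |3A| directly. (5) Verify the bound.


|A| = 6.
Step 1: Compute A + A by enumerating all 36 pairs.
A + A = {0, 1, 2, 3, 4, 5, 6, 7, 8, 9, 10, 11, 12, 13, 14, 17, 20}, so |A + A| = 17.
Step 2: Doubling constant K = |A + A|/|A| = 17/6 = 17/6 ≈ 2.8333.
Step 3: Plünnecke-Ruzsa gives |3A| ≤ K³·|A| = (2.8333)³ · 6 ≈ 136.4722.
Step 4: Compute 3A = A + A + A directly by enumerating all triples (a,b,c) ∈ A³; |3A| = 27.
Step 5: Check 27 ≤ 136.4722? Yes ✓.

K = 17/6, Plünnecke-Ruzsa bound K³|A| ≈ 136.4722, |3A| = 27, inequality holds.


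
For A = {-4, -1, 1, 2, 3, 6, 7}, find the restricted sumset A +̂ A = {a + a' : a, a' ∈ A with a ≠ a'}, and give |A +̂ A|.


Restricted sumset: A +̂ A = {a + a' : a ∈ A, a' ∈ A, a ≠ a'}.
Equivalently, take A + A and drop any sum 2a that is achievable ONLY as a + a for a ∈ A (i.e. sums representable only with equal summands).
Enumerate pairs (a, a') with a < a' (symmetric, so each unordered pair gives one sum; this covers all a ≠ a'):
  -4 + -1 = -5
  -4 + 1 = -3
  -4 + 2 = -2
  -4 + 3 = -1
  -4 + 6 = 2
  -4 + 7 = 3
  -1 + 1 = 0
  -1 + 2 = 1
  -1 + 3 = 2
  -1 + 6 = 5
  -1 + 7 = 6
  1 + 2 = 3
  1 + 3 = 4
  1 + 6 = 7
  1 + 7 = 8
  2 + 3 = 5
  2 + 6 = 8
  2 + 7 = 9
  3 + 6 = 9
  3 + 7 = 10
  6 + 7 = 13
Collected distinct sums: {-5, -3, -2, -1, 0, 1, 2, 3, 4, 5, 6, 7, 8, 9, 10, 13}
|A +̂ A| = 16
(Reference bound: |A +̂ A| ≥ 2|A| - 3 for |A| ≥ 2, with |A| = 7 giving ≥ 11.)

|A +̂ A| = 16


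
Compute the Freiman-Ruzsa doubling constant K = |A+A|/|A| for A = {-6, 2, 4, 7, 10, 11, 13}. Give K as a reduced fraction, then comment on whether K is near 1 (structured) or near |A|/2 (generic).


|A| = 7.
Compute A + A by enumerating all 49 pairs.
A + A = {-12, -4, -2, 1, 4, 5, 6, 7, 8, 9, 11, 12, 13, 14, 15, 17, 18, 20, 21, 22, 23, 24, 26}, so |A + A| = 23.
K = |A + A| / |A| = 23/7 (already in lowest terms) ≈ 3.2857.
Reference: AP of size 7 gives K = 13/7 ≈ 1.8571; a fully generic set of size 7 gives K ≈ 4.0000.

|A| = 7, |A + A| = 23, K = 23/7.


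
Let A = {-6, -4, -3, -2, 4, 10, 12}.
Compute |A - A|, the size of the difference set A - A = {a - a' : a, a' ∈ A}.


A - A = {a - a' : a, a' ∈ A}; |A| = 7.
Bounds: 2|A|-1 ≤ |A - A| ≤ |A|² - |A| + 1, i.e. 13 ≤ |A - A| ≤ 43.
Note: 0 ∈ A - A always (from a - a). The set is symmetric: if d ∈ A - A then -d ∈ A - A.
Enumerate nonzero differences d = a - a' with a > a' (then include -d):
Positive differences: {1, 2, 3, 4, 6, 7, 8, 10, 12, 13, 14, 15, 16, 18}
Full difference set: {0} ∪ (positive diffs) ∪ (negative diffs).
|A - A| = 1 + 2·14 = 29 (matches direct enumeration: 29).

|A - A| = 29


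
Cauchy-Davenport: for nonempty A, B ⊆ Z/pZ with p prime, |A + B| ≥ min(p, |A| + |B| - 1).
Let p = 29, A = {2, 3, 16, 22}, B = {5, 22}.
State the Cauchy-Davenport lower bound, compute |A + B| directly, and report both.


Cauchy-Davenport: |A + B| ≥ min(p, |A| + |B| - 1) for A, B nonempty in Z/pZ.
|A| = 4, |B| = 2, p = 29.
CD lower bound = min(29, 4 + 2 - 1) = min(29, 5) = 5.
Compute A + B mod 29 directly:
a = 2: 2+5=7, 2+22=24
a = 3: 3+5=8, 3+22=25
a = 16: 16+5=21, 16+22=9
a = 22: 22+5=27, 22+22=15
A + B = {7, 8, 9, 15, 21, 24, 25, 27}, so |A + B| = 8.
Verify: 8 ≥ 5? Yes ✓.

CD lower bound = 5, actual |A + B| = 8.


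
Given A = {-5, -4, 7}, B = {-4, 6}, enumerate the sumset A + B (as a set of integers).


A + B = {a + b : a ∈ A, b ∈ B}.
Enumerate all |A|·|B| = 3·2 = 6 pairs (a, b) and collect distinct sums.
a = -5: -5+-4=-9, -5+6=1
a = -4: -4+-4=-8, -4+6=2
a = 7: 7+-4=3, 7+6=13
Collecting distinct sums: A + B = {-9, -8, 1, 2, 3, 13}
|A + B| = 6

A + B = {-9, -8, 1, 2, 3, 13}


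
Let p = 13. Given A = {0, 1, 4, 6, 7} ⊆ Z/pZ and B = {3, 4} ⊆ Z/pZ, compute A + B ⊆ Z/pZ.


Work in Z/13Z: reduce every sum a + b modulo 13.
Enumerate all 10 pairs:
a = 0: 0+3=3, 0+4=4
a = 1: 1+3=4, 1+4=5
a = 4: 4+3=7, 4+4=8
a = 6: 6+3=9, 6+4=10
a = 7: 7+3=10, 7+4=11
Distinct residues collected: {3, 4, 5, 7, 8, 9, 10, 11}
|A + B| = 8 (out of 13 total residues).

A + B = {3, 4, 5, 7, 8, 9, 10, 11}


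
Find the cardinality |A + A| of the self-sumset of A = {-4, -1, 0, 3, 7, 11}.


A + A = {a + a' : a, a' ∈ A}; |A| = 6.
General bounds: 2|A| - 1 ≤ |A + A| ≤ |A|(|A|+1)/2, i.e. 11 ≤ |A + A| ≤ 21.
Lower bound 2|A|-1 is attained iff A is an arithmetic progression.
Enumerate sums a + a' for a ≤ a' (symmetric, so this suffices):
a = -4: -4+-4=-8, -4+-1=-5, -4+0=-4, -4+3=-1, -4+7=3, -4+11=7
a = -1: -1+-1=-2, -1+0=-1, -1+3=2, -1+7=6, -1+11=10
a = 0: 0+0=0, 0+3=3, 0+7=7, 0+11=11
a = 3: 3+3=6, 3+7=10, 3+11=14
a = 7: 7+7=14, 7+11=18
a = 11: 11+11=22
Distinct sums: {-8, -5, -4, -2, -1, 0, 2, 3, 6, 7, 10, 11, 14, 18, 22}
|A + A| = 15

|A + A| = 15


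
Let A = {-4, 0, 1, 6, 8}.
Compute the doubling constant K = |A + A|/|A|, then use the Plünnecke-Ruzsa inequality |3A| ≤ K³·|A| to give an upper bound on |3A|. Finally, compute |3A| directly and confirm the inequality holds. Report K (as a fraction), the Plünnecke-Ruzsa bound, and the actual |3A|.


|A| = 5.
Step 1: Compute A + A by enumerating all 25 pairs.
A + A = {-8, -4, -3, 0, 1, 2, 4, 6, 7, 8, 9, 12, 14, 16}, so |A + A| = 14.
Step 2: Doubling constant K = |A + A|/|A| = 14/5 = 14/5 ≈ 2.8000.
Step 3: Plünnecke-Ruzsa gives |3A| ≤ K³·|A| = (2.8000)³ · 5 ≈ 109.7600.
Step 4: Compute 3A = A + A + A directly by enumerating all triples (a,b,c) ∈ A³; |3A| = 27.
Step 5: Check 27 ≤ 109.7600? Yes ✓.

K = 14/5, Plünnecke-Ruzsa bound K³|A| ≈ 109.7600, |3A| = 27, inequality holds.


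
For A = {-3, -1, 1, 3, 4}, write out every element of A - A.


A - A = {a - a' : a, a' ∈ A}.
Compute a - a' for each ordered pair (a, a'):
a = -3: -3--3=0, -3--1=-2, -3-1=-4, -3-3=-6, -3-4=-7
a = -1: -1--3=2, -1--1=0, -1-1=-2, -1-3=-4, -1-4=-5
a = 1: 1--3=4, 1--1=2, 1-1=0, 1-3=-2, 1-4=-3
a = 3: 3--3=6, 3--1=4, 3-1=2, 3-3=0, 3-4=-1
a = 4: 4--3=7, 4--1=5, 4-1=3, 4-3=1, 4-4=0
Collecting distinct values (and noting 0 appears from a-a):
A - A = {-7, -6, -5, -4, -3, -2, -1, 0, 1, 2, 3, 4, 5, 6, 7}
|A - A| = 15

A - A = {-7, -6, -5, -4, -3, -2, -1, 0, 1, 2, 3, 4, 5, 6, 7}


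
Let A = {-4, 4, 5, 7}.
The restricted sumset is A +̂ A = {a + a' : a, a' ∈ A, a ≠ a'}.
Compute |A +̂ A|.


Restricted sumset: A +̂ A = {a + a' : a ∈ A, a' ∈ A, a ≠ a'}.
Equivalently, take A + A and drop any sum 2a that is achievable ONLY as a + a for a ∈ A (i.e. sums representable only with equal summands).
Enumerate pairs (a, a') with a < a' (symmetric, so each unordered pair gives one sum; this covers all a ≠ a'):
  -4 + 4 = 0
  -4 + 5 = 1
  -4 + 7 = 3
  4 + 5 = 9
  4 + 7 = 11
  5 + 7 = 12
Collected distinct sums: {0, 1, 3, 9, 11, 12}
|A +̂ A| = 6
(Reference bound: |A +̂ A| ≥ 2|A| - 3 for |A| ≥ 2, with |A| = 4 giving ≥ 5.)

|A +̂ A| = 6


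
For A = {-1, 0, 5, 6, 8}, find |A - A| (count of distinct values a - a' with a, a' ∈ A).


A - A = {a - a' : a, a' ∈ A}; |A| = 5.
Bounds: 2|A|-1 ≤ |A - A| ≤ |A|² - |A| + 1, i.e. 9 ≤ |A - A| ≤ 21.
Note: 0 ∈ A - A always (from a - a). The set is symmetric: if d ∈ A - A then -d ∈ A - A.
Enumerate nonzero differences d = a - a' with a > a' (then include -d):
Positive differences: {1, 2, 3, 5, 6, 7, 8, 9}
Full difference set: {0} ∪ (positive diffs) ∪ (negative diffs).
|A - A| = 1 + 2·8 = 17 (matches direct enumeration: 17).

|A - A| = 17


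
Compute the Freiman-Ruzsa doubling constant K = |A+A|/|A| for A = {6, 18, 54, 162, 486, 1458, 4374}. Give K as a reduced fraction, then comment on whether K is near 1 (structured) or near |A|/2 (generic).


|A| = 7.
Compute A + A by enumerating all 49 pairs.
A + A = {12, 24, 36, 60, 72, 108, 168, 180, 216, 324, 492, 504, 540, 648, 972, 1464, 1476, 1512, 1620, 1944, 2916, 4380, 4392, 4428, 4536, 4860, 5832, 8748}, so |A + A| = 28.
K = |A + A| / |A| = 28/7 = 4/1 ≈ 4.0000.
Reference: AP of size 7 gives K = 13/7 ≈ 1.8571; a fully generic set of size 7 gives K ≈ 4.0000.

|A| = 7, |A + A| = 28, K = 28/7 = 4/1.


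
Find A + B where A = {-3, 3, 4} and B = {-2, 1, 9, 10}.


A + B = {a + b : a ∈ A, b ∈ B}.
Enumerate all |A|·|B| = 3·4 = 12 pairs (a, b) and collect distinct sums.
a = -3: -3+-2=-5, -3+1=-2, -3+9=6, -3+10=7
a = 3: 3+-2=1, 3+1=4, 3+9=12, 3+10=13
a = 4: 4+-2=2, 4+1=5, 4+9=13, 4+10=14
Collecting distinct sums: A + B = {-5, -2, 1, 2, 4, 5, 6, 7, 12, 13, 14}
|A + B| = 11

A + B = {-5, -2, 1, 2, 4, 5, 6, 7, 12, 13, 14}


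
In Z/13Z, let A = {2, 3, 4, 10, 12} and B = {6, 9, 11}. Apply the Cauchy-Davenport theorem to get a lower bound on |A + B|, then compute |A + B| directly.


Cauchy-Davenport: |A + B| ≥ min(p, |A| + |B| - 1) for A, B nonempty in Z/pZ.
|A| = 5, |B| = 3, p = 13.
CD lower bound = min(13, 5 + 3 - 1) = min(13, 7) = 7.
Compute A + B mod 13 directly:
a = 2: 2+6=8, 2+9=11, 2+11=0
a = 3: 3+6=9, 3+9=12, 3+11=1
a = 4: 4+6=10, 4+9=0, 4+11=2
a = 10: 10+6=3, 10+9=6, 10+11=8
a = 12: 12+6=5, 12+9=8, 12+11=10
A + B = {0, 1, 2, 3, 5, 6, 8, 9, 10, 11, 12}, so |A + B| = 11.
Verify: 11 ≥ 7? Yes ✓.

CD lower bound = 7, actual |A + B| = 11.
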